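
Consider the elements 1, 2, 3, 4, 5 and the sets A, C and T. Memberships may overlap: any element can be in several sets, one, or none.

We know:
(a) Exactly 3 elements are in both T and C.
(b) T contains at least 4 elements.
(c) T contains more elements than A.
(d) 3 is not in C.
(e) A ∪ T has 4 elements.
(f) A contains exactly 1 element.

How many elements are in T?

4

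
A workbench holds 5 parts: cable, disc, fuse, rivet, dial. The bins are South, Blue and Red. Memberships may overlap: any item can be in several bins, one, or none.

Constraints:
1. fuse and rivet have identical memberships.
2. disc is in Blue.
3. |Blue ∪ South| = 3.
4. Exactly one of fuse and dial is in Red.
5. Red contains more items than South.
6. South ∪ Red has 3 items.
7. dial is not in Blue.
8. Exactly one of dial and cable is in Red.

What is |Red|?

3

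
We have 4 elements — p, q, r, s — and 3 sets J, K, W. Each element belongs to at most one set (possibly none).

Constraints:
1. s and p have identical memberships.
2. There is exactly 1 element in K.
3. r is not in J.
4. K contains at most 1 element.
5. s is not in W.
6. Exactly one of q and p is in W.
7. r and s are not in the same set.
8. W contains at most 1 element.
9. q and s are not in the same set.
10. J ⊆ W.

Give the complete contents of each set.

J = {}; K = {r}; W = {q}

From (3): r ∉ J.
From (5): s ∉ W.
(1): p matches s: p ∉ W.
(6) (exactly one): q ∈ W.
(8): W already has 1, so the rest are out.
(10) contrapositive: p ∉ J.
(10) contrapositive: s ∉ J.
Suppose p ∈ K: no assignment then satisfies all the clues, so p ∉ K.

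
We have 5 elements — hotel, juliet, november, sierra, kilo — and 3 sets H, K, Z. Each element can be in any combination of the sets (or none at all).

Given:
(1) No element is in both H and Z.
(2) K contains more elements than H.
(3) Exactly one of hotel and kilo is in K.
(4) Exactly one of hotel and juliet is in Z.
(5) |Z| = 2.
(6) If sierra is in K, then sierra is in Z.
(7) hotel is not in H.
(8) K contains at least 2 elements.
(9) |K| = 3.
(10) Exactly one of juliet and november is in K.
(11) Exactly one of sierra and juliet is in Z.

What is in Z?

Z = {hotel, sierra}

From (7): hotel ∉ H.
Suppose hotel ∉ Z: no assignment then satisfies all the clues, so hotel ∈ Z.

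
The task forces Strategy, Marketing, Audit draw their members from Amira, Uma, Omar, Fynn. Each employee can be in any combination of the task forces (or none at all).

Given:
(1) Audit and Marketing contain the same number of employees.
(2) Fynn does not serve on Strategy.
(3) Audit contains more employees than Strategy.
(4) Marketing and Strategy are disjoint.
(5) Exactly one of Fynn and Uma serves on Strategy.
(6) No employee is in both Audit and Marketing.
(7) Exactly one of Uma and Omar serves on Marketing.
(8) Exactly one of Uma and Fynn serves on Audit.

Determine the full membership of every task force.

Strategy = {Uma}; Marketing = {Fynn, Omar}; Audit = {Amira, Uma}

From (2): Fynn ∉ Strategy.
(5) (exactly one): Uma ∈ Strategy.
(4) (disjoint): Uma ∉ Marketing.
(7) (exactly one): Omar ∈ Marketing.
(4) (disjoint): Omar ∉ Strategy.
(6) (disjoint): Omar ∉ Audit.
Suppose Amira ∈ Strategy: no assignment then satisfies all the clues, so Amira ∉ Strategy.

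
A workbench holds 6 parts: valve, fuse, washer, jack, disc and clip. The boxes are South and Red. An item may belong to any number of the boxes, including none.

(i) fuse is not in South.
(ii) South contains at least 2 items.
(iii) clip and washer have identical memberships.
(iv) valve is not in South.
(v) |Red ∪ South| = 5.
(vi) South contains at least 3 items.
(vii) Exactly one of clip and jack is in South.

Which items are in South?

South = {clip, disc, washer}

From (i): fuse ∉ South.
From (iv): valve ∉ South.
Suppose washer ∉ South: no assignment then satisfies all the clues, so washer ∈ South.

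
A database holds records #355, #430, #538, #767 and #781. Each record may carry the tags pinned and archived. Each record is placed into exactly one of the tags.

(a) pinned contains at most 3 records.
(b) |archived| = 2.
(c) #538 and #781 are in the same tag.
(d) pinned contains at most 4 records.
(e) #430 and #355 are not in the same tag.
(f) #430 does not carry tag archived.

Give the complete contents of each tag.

pinned = {#430, #538, #781}; archived = {#355, #767}

From (f): #430 ∉ archived.
Only one tag left: #430 ∈ pinned.
(e): #355 ∉ pinned.
Only one tag left: #355 ∈ archived.
Suppose #538 ∉ pinned: no assignment then satisfies all the clues, so #538 ∈ pinned.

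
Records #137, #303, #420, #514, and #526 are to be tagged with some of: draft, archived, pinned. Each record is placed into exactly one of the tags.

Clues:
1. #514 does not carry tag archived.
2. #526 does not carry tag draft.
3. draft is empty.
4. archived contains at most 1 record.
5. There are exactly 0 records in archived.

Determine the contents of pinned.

pinned = {#137, #303, #420, #514, #526}

From (1): #514 ∉ archived.
From (2): #526 ∉ draft.
(3): draft already has 0, so the rest are out.
(5): archived already has 0, so the rest are out.
Only one tag left: #137 ∈ pinned.
Only one tag left: #303 ∈ pinned.
Only one tag left: #420 ∈ pinned.
Only one tag left: #514 ∈ pinned.
Only one tag left: #526 ∈ pinned.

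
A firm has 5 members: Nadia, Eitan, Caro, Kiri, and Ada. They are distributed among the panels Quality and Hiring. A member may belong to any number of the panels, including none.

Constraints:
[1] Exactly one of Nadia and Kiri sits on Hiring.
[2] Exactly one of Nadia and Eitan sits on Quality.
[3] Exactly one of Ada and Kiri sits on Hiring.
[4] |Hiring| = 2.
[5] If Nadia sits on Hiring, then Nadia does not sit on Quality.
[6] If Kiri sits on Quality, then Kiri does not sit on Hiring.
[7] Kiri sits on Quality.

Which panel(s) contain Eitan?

Eitan: Quality

From (7): Kiri ∈ Quality.
(6): Kiri ∉ Hiring.
(1) (exactly one): Nadia ∈ Hiring.
(3) (exactly one): Ada ∈ Hiring.
(4): Hiring already has 2, so the rest are out.
(5): Nadia ∉ Quality.
(2) (exactly one): Eitan ∈ Quality.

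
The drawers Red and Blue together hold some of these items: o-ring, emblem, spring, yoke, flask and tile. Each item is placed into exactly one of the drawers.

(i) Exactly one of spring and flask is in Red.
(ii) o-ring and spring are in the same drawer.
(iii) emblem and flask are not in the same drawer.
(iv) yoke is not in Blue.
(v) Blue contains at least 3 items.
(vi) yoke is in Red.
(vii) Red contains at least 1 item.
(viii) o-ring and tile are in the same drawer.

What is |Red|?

2

From (iv): yoke ∉ Blue.
From (vi): yoke ∈ Red.
Suppose o-ring ∈ Red: no assignment then satisfies all the clues, so o-ring ∉ Red.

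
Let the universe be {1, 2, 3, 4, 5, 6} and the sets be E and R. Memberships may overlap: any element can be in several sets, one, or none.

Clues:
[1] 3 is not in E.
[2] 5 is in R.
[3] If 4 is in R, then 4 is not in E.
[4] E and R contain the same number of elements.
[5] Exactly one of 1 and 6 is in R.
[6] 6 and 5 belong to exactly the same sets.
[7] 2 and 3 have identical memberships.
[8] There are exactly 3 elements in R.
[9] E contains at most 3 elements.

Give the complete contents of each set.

E = {1, 5, 6}; R = {4, 5, 6}

From (1): 3 ∉ E.
From (2): 5 ∈ R.
(6): 6 matches 5: 6 ∈ R.
(7): 2 matches 3: 2 ∉ E.
(5) (exactly one): 1 ∉ R.
Suppose 1 ∉ E: no assignment then satisfies all the clues, so 1 ∈ E.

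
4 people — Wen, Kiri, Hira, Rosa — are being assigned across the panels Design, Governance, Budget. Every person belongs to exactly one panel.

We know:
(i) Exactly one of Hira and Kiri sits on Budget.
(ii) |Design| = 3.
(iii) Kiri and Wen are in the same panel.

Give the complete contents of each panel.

Design = {Kiri, Rosa, Wen}; Governance = {}; Budget = {Hira}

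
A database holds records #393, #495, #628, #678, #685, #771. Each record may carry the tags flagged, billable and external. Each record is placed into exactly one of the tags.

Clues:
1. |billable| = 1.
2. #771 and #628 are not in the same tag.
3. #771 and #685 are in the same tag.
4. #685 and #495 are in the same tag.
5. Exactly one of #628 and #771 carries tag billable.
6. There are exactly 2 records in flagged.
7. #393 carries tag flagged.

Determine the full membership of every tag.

From (7): #393 ∈ flagged.
Suppose #495 ∈ flagged: no assignment then satisfies all the clues, so #495 ∉ flagged.

flagged = {#393, #678}; billable = {#628}; external = {#495, #685, #771}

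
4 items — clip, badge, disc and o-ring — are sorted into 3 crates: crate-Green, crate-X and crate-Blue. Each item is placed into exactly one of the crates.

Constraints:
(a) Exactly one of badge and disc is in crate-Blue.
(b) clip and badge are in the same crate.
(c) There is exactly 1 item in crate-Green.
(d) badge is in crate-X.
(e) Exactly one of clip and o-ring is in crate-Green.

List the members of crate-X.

crate-X = {badge, clip}

From (d): badge ∈ crate-X.
(a) (exactly one): disc ∈ crate-Blue.
(b): clip matches badge: clip ∉ crate-Green.
(b): clip matches badge: clip ∈ crate-X.
(c): only 1 candidates remain for crate-Green, so all are in.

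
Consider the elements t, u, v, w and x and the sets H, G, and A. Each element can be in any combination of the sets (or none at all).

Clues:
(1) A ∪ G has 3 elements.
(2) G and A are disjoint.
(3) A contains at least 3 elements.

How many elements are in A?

3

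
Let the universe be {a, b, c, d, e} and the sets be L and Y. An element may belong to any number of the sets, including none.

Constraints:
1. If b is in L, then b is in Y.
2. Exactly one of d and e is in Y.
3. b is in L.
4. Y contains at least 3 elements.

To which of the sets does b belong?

From (3): b ∈ L.
(1): b ∈ Y.

b: L, Y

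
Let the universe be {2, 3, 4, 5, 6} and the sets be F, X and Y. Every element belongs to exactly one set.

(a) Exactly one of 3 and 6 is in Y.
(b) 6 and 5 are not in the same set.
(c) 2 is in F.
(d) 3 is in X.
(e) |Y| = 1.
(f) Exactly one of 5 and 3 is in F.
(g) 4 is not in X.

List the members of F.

F = {2, 4, 5}

From (c): 2 ∈ F.
From (d): 3 ∈ X.
From (g): 4 ∉ X.
(a) (exactly one): 6 ∈ Y.
(b): 5 ∉ Y.
(e): Y already has 1, so the rest are out.
(f) (exactly one): 5 ∈ F.
Only one set left: 4 ∈ F.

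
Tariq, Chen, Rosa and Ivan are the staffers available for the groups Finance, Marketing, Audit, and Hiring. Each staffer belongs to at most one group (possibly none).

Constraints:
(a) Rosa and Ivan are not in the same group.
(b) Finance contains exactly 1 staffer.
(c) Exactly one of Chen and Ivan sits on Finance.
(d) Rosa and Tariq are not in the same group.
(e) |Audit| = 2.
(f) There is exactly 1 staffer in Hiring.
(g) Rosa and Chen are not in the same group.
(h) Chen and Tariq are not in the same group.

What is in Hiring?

Hiring = {Rosa}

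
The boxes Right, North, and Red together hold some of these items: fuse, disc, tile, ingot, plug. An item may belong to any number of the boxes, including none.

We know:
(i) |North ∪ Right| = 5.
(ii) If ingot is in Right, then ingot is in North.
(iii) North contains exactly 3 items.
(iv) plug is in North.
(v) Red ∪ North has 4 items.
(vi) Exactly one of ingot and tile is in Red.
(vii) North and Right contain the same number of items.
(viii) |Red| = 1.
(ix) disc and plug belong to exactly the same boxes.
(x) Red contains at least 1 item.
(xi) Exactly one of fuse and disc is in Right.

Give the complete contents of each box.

Right = {fuse, ingot, tile}; North = {disc, ingot, plug}; Red = {tile}

From (iv): plug ∈ North.
(ix): disc matches plug: disc ∈ North.
Suppose fuse ∉ Right: no assignment then satisfies all the clues, so fuse ∈ Right.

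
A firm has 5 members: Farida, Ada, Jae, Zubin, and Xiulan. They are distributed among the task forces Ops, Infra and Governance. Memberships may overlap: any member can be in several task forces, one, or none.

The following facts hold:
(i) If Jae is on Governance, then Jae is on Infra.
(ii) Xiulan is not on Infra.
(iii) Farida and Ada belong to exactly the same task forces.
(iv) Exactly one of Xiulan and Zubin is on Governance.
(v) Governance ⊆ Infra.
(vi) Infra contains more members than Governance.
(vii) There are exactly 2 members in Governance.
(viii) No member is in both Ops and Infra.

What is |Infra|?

4

From (ii): Xiulan ∉ Infra.
(v) contrapositive: Xiulan ∉ Governance.
(iv) (exactly one): Zubin ∈ Governance.
(v) with Zubin ∈ Governance: Zubin ∈ Infra.
(viii) (disjoint): Zubin ∉ Ops.
Suppose Farida ∈ Ops: no assignment then satisfies all the clues, so Farida ∉ Ops.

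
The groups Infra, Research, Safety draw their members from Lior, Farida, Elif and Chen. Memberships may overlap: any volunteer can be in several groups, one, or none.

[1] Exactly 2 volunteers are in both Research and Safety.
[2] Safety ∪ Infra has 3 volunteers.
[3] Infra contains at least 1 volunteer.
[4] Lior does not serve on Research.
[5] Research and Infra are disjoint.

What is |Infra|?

1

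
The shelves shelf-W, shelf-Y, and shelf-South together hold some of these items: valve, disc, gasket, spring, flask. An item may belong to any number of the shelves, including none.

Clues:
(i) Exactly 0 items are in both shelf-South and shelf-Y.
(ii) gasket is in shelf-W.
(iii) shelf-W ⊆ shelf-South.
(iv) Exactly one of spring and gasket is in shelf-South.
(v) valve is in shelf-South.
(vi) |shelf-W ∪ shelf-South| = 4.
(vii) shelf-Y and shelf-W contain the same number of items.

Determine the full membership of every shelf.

shelf-W = {gasket}; shelf-Y = {spring}; shelf-South = {disc, flask, gasket, valve}

From (ii): gasket ∈ shelf-W.
From (v): valve ∈ shelf-South.
(iii) with gasket ∈ shelf-W: gasket ∈ shelf-South.
(iv) (exactly one): spring ∉ shelf-South.
(iii) contrapositive: spring ∉ shelf-W.
Suppose valve ∈ shelf-W: no assignment then satisfies all the clues, so valve ∉ shelf-W.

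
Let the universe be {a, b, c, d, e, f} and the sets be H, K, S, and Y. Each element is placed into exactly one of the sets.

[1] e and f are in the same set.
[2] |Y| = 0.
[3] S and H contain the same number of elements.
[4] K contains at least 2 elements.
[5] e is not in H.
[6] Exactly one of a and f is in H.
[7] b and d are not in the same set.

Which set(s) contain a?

a: H

From (5): e ∉ H.
(1): f matches e: f ∉ H.
(2): Y already has 0, so the rest are out.
(6) (exactly one): a ∈ H.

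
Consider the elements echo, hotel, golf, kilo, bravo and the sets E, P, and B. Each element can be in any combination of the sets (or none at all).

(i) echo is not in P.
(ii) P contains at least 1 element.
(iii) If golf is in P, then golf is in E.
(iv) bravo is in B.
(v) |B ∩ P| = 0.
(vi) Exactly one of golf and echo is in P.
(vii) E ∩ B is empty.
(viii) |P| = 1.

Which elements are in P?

P = {golf}

From (i): echo ∉ P.
From (iv): bravo ∈ B.
(vi) (exactly one): golf ∈ P.
(vii) (disjoint): bravo ∉ E.
(viii): P already has 1, so the rest are out.
(iii): golf ∈ E.
(vii) (disjoint): golf ∉ B.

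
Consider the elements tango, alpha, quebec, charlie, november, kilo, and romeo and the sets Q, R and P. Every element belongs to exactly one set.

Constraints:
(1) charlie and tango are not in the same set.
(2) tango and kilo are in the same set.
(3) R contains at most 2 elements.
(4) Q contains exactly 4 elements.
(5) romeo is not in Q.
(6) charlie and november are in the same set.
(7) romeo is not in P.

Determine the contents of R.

R = {romeo}

From (5): romeo ∉ Q.
From (7): romeo ∉ P.
Only one set left: romeo ∈ R.
Suppose tango ∈ R: no assignment then satisfies all the clues, so tango ∉ R.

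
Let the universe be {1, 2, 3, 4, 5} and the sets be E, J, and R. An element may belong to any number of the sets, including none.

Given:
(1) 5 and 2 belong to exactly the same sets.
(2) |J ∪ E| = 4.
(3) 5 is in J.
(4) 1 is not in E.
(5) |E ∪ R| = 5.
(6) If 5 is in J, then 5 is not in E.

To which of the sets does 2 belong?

2: J, R

From (3): 5 ∈ J.
From (4): 1 ∉ E.
(1): 2 matches 5: 2 ∈ J.
(6): 5 ∉ E.
(1): 2 matches 5: 2 ∉ E.
Suppose 2 ∉ R: no assignment then satisfies all the clues, so 2 ∈ R.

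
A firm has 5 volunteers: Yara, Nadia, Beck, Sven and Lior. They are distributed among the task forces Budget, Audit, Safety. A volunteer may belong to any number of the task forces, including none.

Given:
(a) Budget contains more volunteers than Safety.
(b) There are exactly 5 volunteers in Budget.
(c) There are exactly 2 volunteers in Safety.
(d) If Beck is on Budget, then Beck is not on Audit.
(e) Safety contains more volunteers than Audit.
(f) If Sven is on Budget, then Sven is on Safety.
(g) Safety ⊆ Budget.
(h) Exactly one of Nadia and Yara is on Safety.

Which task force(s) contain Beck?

(b): only 5 candidates remain for Budget, so all are in.
(d): Beck ∉ Audit.
(f): Sven ∈ Safety.
Suppose Beck ∈ Safety: no assignment then satisfies all the clues, so Beck ∉ Safety.

Beck: Budget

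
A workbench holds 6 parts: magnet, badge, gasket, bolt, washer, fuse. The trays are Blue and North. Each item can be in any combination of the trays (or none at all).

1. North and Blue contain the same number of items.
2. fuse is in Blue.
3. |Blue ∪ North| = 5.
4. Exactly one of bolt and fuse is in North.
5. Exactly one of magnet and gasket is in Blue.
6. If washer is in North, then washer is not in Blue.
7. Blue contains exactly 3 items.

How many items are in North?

3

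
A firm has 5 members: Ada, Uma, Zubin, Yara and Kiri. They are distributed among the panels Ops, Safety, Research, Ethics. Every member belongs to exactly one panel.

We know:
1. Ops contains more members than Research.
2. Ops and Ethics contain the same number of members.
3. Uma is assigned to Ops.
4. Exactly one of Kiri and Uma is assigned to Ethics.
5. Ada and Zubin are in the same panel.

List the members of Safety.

Safety = {Ada, Yara, Zubin}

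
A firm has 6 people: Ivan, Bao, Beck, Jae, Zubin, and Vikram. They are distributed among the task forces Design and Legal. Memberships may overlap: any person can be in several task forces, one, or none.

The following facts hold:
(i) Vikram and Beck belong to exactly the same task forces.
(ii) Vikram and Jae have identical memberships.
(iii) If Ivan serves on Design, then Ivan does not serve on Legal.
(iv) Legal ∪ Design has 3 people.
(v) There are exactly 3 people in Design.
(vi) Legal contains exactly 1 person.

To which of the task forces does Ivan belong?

Ivan: Design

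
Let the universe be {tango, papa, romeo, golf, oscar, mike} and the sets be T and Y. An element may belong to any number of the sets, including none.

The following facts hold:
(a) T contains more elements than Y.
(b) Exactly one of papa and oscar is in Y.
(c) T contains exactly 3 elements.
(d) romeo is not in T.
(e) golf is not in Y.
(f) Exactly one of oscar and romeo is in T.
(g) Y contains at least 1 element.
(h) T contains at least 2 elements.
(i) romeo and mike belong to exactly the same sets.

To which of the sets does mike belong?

mike: none

From (d): romeo ∉ T.
From (e): golf ∉ Y.
(f) (exactly one): oscar ∈ T.
(i): mike matches romeo: mike ∉ T.
Suppose mike ∈ Y: no assignment then satisfies all the clues, so mike ∉ Y.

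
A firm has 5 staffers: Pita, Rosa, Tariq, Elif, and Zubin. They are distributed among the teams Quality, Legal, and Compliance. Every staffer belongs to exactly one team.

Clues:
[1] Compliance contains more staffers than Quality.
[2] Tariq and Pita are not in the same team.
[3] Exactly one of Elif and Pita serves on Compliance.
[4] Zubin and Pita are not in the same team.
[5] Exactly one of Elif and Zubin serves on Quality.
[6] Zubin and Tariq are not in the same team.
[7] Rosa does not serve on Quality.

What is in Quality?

Quality = {Zubin}

From (7): Rosa ∉ Quality.
Suppose Pita ∈ Quality: no assignment then satisfies all the clues, so Pita ∉ Quality.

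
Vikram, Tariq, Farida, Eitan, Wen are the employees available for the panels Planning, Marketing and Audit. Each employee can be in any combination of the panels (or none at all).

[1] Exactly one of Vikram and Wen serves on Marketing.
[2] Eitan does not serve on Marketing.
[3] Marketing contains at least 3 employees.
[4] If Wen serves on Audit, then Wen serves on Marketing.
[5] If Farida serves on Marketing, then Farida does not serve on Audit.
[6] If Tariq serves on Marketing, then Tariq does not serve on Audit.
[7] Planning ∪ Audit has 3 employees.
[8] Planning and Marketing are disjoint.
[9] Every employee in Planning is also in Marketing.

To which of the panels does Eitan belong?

Eitan: Audit

From (2): Eitan ∉ Marketing.
(9) contrapositive: Eitan ∉ Planning.
Suppose Eitan ∉ Audit: no assignment then satisfies all the clues, so Eitan ∈ Audit.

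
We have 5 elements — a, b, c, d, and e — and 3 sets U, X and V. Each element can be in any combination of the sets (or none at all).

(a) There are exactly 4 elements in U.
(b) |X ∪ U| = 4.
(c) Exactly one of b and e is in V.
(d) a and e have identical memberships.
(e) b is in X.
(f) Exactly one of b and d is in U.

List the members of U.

U = {a, b, c, e}

From (e): b ∈ X.
Suppose a ∉ U: no assignment then satisfies all the clues, so a ∈ U.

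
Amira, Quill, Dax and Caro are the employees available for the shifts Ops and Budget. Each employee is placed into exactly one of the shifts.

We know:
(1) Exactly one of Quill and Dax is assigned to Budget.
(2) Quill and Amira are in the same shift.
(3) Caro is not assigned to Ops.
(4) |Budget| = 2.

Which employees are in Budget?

Budget = {Caro, Dax}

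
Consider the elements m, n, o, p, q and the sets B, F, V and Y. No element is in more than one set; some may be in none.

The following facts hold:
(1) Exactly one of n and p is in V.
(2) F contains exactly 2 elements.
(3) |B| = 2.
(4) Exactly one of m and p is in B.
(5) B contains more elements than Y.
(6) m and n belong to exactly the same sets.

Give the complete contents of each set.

B = {m, n}; F = {o, q}; V = {p}; Y = {}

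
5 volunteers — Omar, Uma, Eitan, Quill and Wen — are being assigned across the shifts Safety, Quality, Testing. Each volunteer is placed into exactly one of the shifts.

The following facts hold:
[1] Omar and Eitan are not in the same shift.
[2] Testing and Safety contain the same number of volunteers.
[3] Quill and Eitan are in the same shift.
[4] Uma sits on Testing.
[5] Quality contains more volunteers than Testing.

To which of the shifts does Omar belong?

Omar: Safety

From (4): Uma ∈ Testing.
Suppose Omar ∉ Safety: no assignment then satisfies all the clues, so Omar ∈ Safety.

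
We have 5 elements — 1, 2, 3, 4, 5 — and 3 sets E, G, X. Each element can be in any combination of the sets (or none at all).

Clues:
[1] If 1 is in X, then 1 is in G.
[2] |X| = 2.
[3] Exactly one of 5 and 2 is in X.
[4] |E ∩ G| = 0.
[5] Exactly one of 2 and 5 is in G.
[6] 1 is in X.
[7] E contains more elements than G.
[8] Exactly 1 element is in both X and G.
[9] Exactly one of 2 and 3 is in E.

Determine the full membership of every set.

E = {3, 4, 5}; G = {1, 2}; X = {1, 5}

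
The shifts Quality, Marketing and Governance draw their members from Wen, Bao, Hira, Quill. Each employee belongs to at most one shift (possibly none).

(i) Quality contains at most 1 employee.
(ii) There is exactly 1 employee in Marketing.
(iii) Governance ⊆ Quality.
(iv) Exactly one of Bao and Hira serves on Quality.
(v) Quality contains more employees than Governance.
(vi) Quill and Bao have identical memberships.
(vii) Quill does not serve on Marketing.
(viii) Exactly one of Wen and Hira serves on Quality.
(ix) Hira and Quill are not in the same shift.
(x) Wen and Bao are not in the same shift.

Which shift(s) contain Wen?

Wen: Marketing

From (vii): Quill ∉ Marketing.
(vi): Bao matches Quill: Bao ∉ Marketing.
Suppose Wen ∈ Quality: no assignment then satisfies all the clues, so Wen ∉ Quality.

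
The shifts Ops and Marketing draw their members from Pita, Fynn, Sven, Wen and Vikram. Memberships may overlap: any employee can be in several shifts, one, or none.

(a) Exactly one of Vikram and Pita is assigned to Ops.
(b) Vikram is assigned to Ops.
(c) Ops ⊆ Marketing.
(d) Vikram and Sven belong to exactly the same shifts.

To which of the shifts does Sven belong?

From (b): Vikram ∈ Ops.
(a) (exactly one): Pita ∉ Ops.
(c) with Vikram ∈ Ops: Vikram ∈ Marketing.
(d): Sven matches Vikram: Sven ∈ Ops.
(d): Sven matches Vikram: Sven ∈ Marketing.

Sven: Marketing, Ops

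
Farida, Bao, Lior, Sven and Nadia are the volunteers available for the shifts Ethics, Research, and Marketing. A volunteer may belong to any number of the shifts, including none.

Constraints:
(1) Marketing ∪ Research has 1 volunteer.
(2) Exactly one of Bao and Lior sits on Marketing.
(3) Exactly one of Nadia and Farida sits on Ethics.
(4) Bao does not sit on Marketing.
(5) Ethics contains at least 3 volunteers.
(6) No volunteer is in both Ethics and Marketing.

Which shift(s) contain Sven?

Sven: Ethics

From (4): Bao ∉ Marketing.
(2) (exactly one): Lior ∈ Marketing.
(6) (disjoint): Lior ∉ Ethics.
Suppose Sven ∉ Ethics: no assignment then satisfies all the clues, so Sven ∈ Ethics.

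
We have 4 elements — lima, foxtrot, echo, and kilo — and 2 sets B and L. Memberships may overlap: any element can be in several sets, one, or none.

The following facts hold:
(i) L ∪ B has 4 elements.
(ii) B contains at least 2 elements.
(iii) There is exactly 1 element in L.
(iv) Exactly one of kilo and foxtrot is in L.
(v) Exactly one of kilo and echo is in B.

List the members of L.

L = {kilo}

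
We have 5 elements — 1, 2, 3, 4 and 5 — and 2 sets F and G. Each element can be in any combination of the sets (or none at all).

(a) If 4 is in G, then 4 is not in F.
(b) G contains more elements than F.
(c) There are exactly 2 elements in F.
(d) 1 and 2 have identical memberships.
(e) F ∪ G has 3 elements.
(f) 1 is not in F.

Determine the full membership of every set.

From (f): 1 ∉ F.
(d): 2 matches 1: 2 ∉ F.
Suppose 1 ∈ G: no assignment then satisfies all the clues, so 1 ∉ G.

F = {3, 5}; G = {3, 4, 5}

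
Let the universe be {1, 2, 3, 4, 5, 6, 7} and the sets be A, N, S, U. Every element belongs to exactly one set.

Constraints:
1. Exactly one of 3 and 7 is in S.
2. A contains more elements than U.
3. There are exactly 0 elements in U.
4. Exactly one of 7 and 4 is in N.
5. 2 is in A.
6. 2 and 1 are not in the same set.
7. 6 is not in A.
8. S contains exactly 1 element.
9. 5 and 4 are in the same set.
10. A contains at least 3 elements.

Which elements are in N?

N = {1, 6, 7}

From (5): 2 ∈ A.
From (7): 6 ∉ A.
(3): U already has 0, so the rest are out.
(6): 1 ∉ A.
Suppose 1 ∉ N: no assignment then satisfies all the clues, so 1 ∈ N.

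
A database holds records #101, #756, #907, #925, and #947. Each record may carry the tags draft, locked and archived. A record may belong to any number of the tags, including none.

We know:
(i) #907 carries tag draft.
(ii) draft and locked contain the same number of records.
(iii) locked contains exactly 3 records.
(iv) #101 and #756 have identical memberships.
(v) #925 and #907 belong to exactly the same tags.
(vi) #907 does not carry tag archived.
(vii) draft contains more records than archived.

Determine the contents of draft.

draft = {#907, #925, #947}

From (i): #907 ∈ draft.
From (vi): #907 ∉ archived.
(v): #925 matches #907: #925 ∈ draft.
(v): #925 matches #907: #925 ∉ archived.
Suppose #101 ∈ draft: no assignment then satisfies all the clues, so #101 ∉ draft.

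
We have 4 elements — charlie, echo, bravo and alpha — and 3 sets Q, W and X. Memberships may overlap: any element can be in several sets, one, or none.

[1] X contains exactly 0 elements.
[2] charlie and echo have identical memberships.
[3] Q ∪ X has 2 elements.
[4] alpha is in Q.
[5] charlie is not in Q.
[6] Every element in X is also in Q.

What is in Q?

From (4): alpha ∈ Q.
From (5): charlie ∉ Q.
(1): X already has 0, so the rest are out.
(2): echo matches charlie: echo ∉ Q.
Suppose bravo ∉ Q: no assignment then satisfies all the clues, so bravo ∈ Q.

Q = {alpha, bravo}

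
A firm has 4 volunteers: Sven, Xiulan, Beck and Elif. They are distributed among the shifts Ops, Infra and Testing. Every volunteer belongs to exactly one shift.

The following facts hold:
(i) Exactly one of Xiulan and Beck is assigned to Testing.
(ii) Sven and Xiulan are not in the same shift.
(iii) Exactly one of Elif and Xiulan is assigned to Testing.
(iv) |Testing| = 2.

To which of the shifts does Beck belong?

Beck: Testing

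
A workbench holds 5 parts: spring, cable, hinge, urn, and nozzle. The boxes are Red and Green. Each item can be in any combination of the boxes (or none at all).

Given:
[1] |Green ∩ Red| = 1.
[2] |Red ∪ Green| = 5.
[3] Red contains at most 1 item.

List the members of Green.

Green = {cable, hinge, nozzle, spring, urn}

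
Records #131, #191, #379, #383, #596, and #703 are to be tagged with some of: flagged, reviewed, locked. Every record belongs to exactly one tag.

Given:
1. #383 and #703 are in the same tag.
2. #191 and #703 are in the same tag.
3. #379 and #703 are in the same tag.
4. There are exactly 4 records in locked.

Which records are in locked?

locked = {#191, #379, #383, #703}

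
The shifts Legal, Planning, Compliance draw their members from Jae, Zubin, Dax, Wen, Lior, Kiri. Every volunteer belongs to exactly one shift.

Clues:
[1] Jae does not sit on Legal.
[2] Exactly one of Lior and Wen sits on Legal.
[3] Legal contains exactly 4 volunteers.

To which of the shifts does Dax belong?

From (1): Jae ∉ Legal.
Suppose Dax ∉ Legal: no assignment then satisfies all the clues, so Dax ∈ Legal.

Dax: Legal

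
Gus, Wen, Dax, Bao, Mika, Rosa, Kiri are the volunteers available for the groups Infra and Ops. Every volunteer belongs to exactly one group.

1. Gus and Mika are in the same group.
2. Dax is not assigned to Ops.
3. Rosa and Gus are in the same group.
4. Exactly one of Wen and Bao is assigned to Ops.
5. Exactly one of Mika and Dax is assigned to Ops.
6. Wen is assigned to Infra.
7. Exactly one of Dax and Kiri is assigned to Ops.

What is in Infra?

Infra = {Dax, Wen}

From (2): Dax ∉ Ops.
From (6): Wen ∈ Infra.
(4) (exactly one): Bao ∈ Ops.
(5) (exactly one): Mika ∈ Ops.
(7) (exactly one): Kiri ∈ Ops.
Only one group left: Dax ∈ Infra.
(1): Gus matches Mika: Gus ∉ Infra.
(1): Gus matches Mika: Gus ∈ Ops.
(3): Rosa matches Gus: Rosa ∉ Infra.
(3): Rosa matches Gus: Rosa ∈ Ops.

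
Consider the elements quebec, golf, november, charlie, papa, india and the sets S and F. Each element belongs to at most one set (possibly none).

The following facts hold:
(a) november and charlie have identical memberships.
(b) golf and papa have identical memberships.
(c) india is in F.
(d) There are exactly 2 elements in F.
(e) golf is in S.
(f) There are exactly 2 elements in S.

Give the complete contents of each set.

S = {golf, papa}; F = {india, quebec}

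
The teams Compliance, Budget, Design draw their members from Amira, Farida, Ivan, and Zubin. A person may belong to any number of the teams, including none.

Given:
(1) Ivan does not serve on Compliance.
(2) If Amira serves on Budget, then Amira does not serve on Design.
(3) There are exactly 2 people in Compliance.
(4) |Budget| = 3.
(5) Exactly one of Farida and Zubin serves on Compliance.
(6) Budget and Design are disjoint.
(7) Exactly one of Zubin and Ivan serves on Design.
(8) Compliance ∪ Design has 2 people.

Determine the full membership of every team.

Compliance = {Amira, Zubin}; Budget = {Amira, Farida, Ivan}; Design = {Zubin}

From (1): Ivan ∉ Compliance.
Suppose Amira ∉ Compliance: no assignment then satisfies all the clues, so Amira ∈ Compliance.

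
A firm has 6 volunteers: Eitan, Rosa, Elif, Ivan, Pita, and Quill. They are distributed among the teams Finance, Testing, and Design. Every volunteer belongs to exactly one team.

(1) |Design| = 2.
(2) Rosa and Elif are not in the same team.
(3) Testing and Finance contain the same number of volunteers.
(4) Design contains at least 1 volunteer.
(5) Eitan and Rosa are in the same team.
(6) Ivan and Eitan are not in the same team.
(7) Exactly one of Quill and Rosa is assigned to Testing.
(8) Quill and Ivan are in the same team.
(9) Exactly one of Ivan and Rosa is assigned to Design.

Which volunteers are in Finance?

Finance = {Elif, Pita}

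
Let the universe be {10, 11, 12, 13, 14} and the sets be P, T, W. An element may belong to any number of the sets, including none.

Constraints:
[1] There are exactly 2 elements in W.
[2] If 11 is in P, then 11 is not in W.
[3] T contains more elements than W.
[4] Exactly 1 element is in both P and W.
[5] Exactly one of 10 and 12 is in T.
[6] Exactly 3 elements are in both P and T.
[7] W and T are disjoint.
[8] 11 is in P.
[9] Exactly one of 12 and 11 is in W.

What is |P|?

4

From (8): 11 ∈ P.
(2): 11 ∉ W.
(9) (exactly one): 12 ∈ W.
(7) (disjoint): 12 ∉ T.
(5) (exactly one): 10 ∈ T.
(7) (disjoint): 10 ∉ W.
Suppose 10 ∉ P: no assignment then satisfies all the clues, so 10 ∈ P.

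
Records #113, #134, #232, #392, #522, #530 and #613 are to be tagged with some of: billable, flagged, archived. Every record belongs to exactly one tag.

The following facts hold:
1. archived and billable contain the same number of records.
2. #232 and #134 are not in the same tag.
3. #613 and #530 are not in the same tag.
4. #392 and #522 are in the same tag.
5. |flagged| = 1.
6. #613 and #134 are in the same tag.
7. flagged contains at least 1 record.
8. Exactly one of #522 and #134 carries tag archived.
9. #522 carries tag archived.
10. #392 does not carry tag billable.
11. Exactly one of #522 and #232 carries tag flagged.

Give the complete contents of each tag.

billable = {#113, #134, #613}; flagged = {#232}; archived = {#392, #522, #530}

From (9): #522 ∈ archived.
From (10): #392 ∉ billable.
(4): #392 matches #522: #392 ∉ flagged.
(4): #392 matches #522: #392 ∈ archived.
(8) (exactly one): #134 ∉ archived.
(11) (exactly one): #232 ∈ flagged.
(2): #134 ∉ flagged.
(5): flagged already has 1, so the rest are out.
(6): #613 matches #134: #613 ∉ archived.
Only one tag left: #134 ∈ billable.
Only one tag left: #613 ∈ billable.
Suppose #113 ∉ billable: no assignment then satisfies all the clues, so #113 ∈ billable.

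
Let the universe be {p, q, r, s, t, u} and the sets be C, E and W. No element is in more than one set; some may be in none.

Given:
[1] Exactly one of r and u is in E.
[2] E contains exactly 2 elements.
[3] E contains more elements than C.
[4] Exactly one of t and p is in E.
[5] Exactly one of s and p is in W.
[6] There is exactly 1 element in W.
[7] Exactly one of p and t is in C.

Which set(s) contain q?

q: none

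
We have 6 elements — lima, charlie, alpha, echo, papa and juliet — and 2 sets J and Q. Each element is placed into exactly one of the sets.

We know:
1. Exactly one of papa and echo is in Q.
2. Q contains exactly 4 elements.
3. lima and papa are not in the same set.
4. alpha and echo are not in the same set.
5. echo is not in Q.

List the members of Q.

From (5): echo ∉ Q.
(1) (exactly one): papa ∈ Q.
(3): lima ∉ Q.
Only one set left: lima ∈ J.
Only one set left: echo ∈ J.
(2): only 4 candidates remain for Q, so all are in.

Q = {alpha, charlie, juliet, papa}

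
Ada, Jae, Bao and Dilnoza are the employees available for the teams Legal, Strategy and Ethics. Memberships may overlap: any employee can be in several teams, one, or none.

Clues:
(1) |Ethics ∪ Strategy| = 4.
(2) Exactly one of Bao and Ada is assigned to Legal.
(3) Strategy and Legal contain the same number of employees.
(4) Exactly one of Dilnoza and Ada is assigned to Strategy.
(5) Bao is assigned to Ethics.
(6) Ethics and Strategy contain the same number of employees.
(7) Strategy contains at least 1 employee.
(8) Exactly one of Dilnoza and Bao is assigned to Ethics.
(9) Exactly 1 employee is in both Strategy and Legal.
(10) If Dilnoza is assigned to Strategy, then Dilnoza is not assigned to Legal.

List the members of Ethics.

Ethics = {Ada, Bao}

From (5): Bao ∈ Ethics.
(8) (exactly one): Dilnoza ∉ Ethics.
Suppose Ada ∉ Ethics: no assignment then satisfies all the clues, so Ada ∈ Ethics.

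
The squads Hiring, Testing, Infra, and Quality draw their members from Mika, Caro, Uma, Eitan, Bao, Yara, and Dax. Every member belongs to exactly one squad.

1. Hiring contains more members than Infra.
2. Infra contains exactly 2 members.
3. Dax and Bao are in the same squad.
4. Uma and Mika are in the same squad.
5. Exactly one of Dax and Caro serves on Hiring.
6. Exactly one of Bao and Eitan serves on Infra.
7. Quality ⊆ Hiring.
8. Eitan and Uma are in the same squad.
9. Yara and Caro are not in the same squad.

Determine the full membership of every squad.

Hiring = {Caro, Eitan, Mika, Uma}; Testing = {Yara}; Infra = {Bao, Dax}; Quality = {}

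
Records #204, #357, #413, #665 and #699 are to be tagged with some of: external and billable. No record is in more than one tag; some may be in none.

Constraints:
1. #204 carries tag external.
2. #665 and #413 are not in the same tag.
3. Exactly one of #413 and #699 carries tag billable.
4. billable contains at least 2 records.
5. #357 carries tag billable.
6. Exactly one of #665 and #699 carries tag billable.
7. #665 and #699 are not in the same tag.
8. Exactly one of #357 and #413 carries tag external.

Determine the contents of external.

From (1): #204 ∈ external.
From (5): #357 ∈ billable.
(8) (exactly one): #413 ∈ external.
(2): #665 ∉ external.
(3) (exactly one): #699 ∈ billable.
(6) (exactly one): #665 ∉ billable.

external = {#204, #413}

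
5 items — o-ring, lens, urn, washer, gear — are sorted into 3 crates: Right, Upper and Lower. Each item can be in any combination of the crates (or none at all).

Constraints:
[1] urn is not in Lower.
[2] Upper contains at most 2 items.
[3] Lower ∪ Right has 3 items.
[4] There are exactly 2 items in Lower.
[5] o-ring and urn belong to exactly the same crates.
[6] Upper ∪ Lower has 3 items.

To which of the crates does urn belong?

From (1): urn ∉ Lower.
(5): o-ring matches urn: o-ring ∉ Lower.
Suppose urn ∈ Right: no assignment then satisfies all the clues, so urn ∉ Right.

urn: none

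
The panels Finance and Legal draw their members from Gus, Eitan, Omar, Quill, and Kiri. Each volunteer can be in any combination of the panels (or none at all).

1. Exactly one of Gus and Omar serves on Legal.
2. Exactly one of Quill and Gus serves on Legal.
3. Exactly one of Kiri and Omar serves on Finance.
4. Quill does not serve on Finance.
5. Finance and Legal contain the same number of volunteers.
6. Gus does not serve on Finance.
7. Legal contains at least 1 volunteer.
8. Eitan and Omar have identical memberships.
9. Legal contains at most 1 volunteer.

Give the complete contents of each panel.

From (4): Quill ∉ Finance.
From (6): Gus ∉ Finance.
Suppose Gus ∉ Legal: no assignment then satisfies all the clues, so Gus ∈ Legal.

Finance = {Kiri}; Legal = {Gus}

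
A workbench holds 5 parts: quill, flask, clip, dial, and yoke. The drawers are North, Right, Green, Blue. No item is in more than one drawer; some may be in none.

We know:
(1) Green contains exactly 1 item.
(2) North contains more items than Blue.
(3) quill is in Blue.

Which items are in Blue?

Blue = {quill}

From (3): quill ∈ Blue.
Suppose flask ∈ Blue: no assignment then satisfies all the clues, so flask ∉ Blue.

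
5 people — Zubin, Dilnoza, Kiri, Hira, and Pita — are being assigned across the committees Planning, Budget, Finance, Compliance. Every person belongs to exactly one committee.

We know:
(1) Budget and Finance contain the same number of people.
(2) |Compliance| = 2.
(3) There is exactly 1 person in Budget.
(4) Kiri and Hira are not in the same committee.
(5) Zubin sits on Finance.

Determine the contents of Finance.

Finance = {Zubin}

From (5): Zubin ∈ Finance.
Suppose Dilnoza ∈ Finance: no assignment then satisfies all the clues, so Dilnoza ∉ Finance.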